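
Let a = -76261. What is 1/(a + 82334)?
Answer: 1/6073 ≈ 0.00016466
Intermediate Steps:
1/(a + 82334) = 1/(-76261 + 82334) = 1/6073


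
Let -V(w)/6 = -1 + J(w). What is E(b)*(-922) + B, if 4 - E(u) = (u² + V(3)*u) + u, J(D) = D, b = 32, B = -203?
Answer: 615693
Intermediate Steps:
V(w) = 6 - 6*w (V(w) = -6*(-1 + w) = 6 - 6*w)
E(u) = 4 - u² + 11*u (E(u) = 4 - ((u² + (6 - 6*3)*u) + u) = 4 - ((u² + (6 - 18)*u) + u) = 4 - ((u² - 12*u) + u) = 4 - (u² - 11*u) = 4 + (-u² + 11*u) = 4 - u² + 11*u)
E(b)*(-922) + B = (4 - 1*32² + 11*32)*(-922) - 203 = (4 - 1*1024 + 352)*(-922) - 203 = (4 - 1024 + 352)*(-922) - 203 = -668*(-922) - 203 = 615896 - 203 = 615693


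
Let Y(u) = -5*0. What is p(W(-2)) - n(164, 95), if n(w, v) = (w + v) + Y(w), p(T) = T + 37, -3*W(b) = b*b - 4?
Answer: -222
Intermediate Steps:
Y(u) = 0
W(b) = 4/3 - b**2/3 (W(b) = -(b*b - 4)/3 = -(b**2 - 4)/3 = -(-4 + b**2)/3 = 4/3 - b**2/3)
p(T) = 37 + T
n(w, v) = v + w (n(w, v) = (w + v) + 0 = (v + w) + 0 = v + w)
p(W(-2)) - n(164, 95) = (37 + (4/3 - 1/3*(-2)**2)) - (95 + 164) = (37 + (4/3 - 1/3*4)) - 1*259 = (37 + (4/3 - 4/3)) - 259 = (37 + 0) - 259 = 37 - 259 = -222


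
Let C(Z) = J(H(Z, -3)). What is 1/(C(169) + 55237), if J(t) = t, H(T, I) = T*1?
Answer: 1/55406 ≈ 1.8049e-5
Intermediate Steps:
H(T, I) = T
C(Z) = Z
1/(C(169) + 55237) = 1/(169 + 55237) = 1/55406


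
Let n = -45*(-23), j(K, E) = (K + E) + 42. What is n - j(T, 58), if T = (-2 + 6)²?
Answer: 919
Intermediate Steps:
T = 16 (T = 4² = 16)
j(K, E) = 42 + E + K (j(K, E) = (E + K) + 42 = 42 + E + K)
n = 1035
n - j(T, 58) = 1035 - (42 + 58 + 16) = 1035 - 1*116 = 1035 - 116 = 919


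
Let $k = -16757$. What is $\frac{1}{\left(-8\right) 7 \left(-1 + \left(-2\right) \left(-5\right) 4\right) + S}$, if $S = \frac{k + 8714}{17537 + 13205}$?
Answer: $- \frac{30742}{67148571} \approx -0.00045782$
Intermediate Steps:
$S = - \frac{8043}{30742}$ ($S = \frac{-16757 + 8714}{17537 + 13205} = - \frac{8043}{30742} \approx -0.26163$)
$\frac{1}{\left(-8\right) 7 \left(-1 + \left(-2\right) \left(-5\right) 4\right) + S} = \frac{1}{\left(-8\right) 7 \left(-1 + \left(-2\right) \left(-5\right) 4\right) - \frac{8043}{30742}} = \frac{1}{- 56 \left(-1 + 10 \cdot 4\right) - \frac{8043}{30742}} = \frac{1}{- 56 \left(-1 + 40\right) - \frac{8043}{30742}} = \frac{1}{\left(-56\right) 39 - \frac{8043}{30742}} = \frac{1}{-2184 - \frac{8043}{30742}} = \frac{1}{- \frac{67148571}{30742}} = - \frac{30742}{67148571}$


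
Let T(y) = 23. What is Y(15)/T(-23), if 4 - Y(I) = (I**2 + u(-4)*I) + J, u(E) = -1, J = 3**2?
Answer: -215/23 ≈ -9.3478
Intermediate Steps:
J = 9
Y(I) = -5 + I - I**2 (Y(I) = 4 - ((I**2 - I) + 9) = 4 - (9 + I**2 - I) = 4 + (-9 + I - I**2) = -5 + I - I**2)
Y(15)/T(-23) = (-5 + 15 - 1*15**2)/23 = (-5 + 15 - 1*225)*(1/23) = (-5 + 15 - 225)*(1/23) = -215*1/23 = -215/23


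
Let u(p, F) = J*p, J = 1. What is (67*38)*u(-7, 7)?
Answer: -17822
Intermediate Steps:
u(p, F) = p (u(p, F) = 1*p = p)
(67*38)*u(-7, 7) = (67*38)*(-7) = 2546*(-7) = -17822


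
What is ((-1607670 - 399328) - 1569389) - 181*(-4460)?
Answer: -2769127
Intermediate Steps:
((-1607670 - 399328) - 1569389) - 181*(-4460) = (-2006998 - 1569389) + 807260 = -3576387 + 807260 = -2769127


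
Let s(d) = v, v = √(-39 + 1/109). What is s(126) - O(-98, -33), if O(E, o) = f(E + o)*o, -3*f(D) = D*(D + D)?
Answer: -377542 + 5*I*√18530/109 ≈ -3.7754e+5 + 6.2443*I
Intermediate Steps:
v = 5*I*√18530/109 (v = √(-39 + 1/109) = √(-4250/109) = 5*I*√18530/109 ≈ 6.2443*I)
f(D) = -2*D²/3 (f(D) = -D*(D + D)/3 = -D*2*D/3 = -2*D²/3)
s(d) = 5*I*√18530/109
O(E, o) = -2*o*(E + o)²/3 (O(E, o) = (-2*(E + o)²/3)*o = -2*o*(E + o)²/3)
s(126) - O(-98, -33) = 5*I*√18530/109 - (-2)*(-33)*(-98 - 33)²/3 = 5*I*√18530/109 - (-2)*(-33)*(-131)²/3 = 5*I*√18530/109 - (-2)*(-33)*17161/3 = 5*I*√18530/109 - 1*377542 = 5*I*√18530/109 - 377542 = -377542 + 5*I*√18530/109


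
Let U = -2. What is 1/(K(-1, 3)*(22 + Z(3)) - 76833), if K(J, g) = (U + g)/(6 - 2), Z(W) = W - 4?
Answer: -4/307311 ≈ -1.3016e-5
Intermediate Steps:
Z(W) = -4 + W
K(J, g) = -½ + g/4 (K(J, g) = (-2 + g)/(6 - 2) = (-2 + g)/4 = (-2 + g)*(¼) = -½ + g/4)
1/(K(-1, 3)*(22 + Z(3)) - 76833) = 1/((-½ + (¼)*3)*(22 + (-4 + 3)) - 76833) = 1/((-½ + ¾)*(22 - 1) - 76833) = 1/((¼)*21 - 76833) = 1/(21/4 - 76833) = 1/(-307311/4) = -4/307311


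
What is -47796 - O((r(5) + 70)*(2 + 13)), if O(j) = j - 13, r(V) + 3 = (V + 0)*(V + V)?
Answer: -49538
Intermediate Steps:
r(V) = -3 + 2*V² (r(V) = -3 + (V + 0)*(V + V) = -3 + V*(2*V) = -3 + 2*V²)
O(j) = -13 + j
-47796 - O((r(5) + 70)*(2 + 13)) = -47796 - (-13 + ((-3 + 2*5²) + 70)*(2 + 13)) = -47796 - (-13 + ((-3 + 2*25) + 70)*15) = -47796 - (-13 + ((-3 + 50) + 70)*15) = -47796 - (-13 + (47 + 70)*15) = -47796 - (-13 + 117*15) = -47796 - (-13 + 1755) = -47796 - 1*1742 = -47796 - 1742 = -49538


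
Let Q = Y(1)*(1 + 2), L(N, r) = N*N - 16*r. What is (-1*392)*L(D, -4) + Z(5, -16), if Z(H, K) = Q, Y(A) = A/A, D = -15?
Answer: -113285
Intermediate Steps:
L(N, r) = N² - 16*r
Y(A) = 1
Q = 3 (Q = 1*(1 + 2) = 1*3 = 3)
Z(H, K) = 3
(-1*392)*L(D, -4) + Z(5, -16) = (-1*392)*((-15)² - 16*(-4)) + 3 = -392*(225 + 64) + 3 = -392*289 + 3 = -113288 + 3 = -113285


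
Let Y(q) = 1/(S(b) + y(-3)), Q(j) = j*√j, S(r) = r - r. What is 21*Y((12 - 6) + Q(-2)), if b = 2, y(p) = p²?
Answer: 7/3 ≈ 2.3333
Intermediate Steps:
S(r) = 0
Q(j) = j^(3/2)
Y(q) = ⅑ (Y(q) = 1/(0 + (-3)²) = 1/(0 + 9) = 1/9 = ⅑)
21*Y((12 - 6) + Q(-2)) = 21*(⅑) = 7/3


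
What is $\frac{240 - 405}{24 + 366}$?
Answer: $- \frac{11}{26} \approx -0.42308$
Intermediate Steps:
$\frac{240 - 405}{24 + 366} = - \frac{165}{390} = \left(-165\right) \frac{1}{390} = - \frac{11}{26}$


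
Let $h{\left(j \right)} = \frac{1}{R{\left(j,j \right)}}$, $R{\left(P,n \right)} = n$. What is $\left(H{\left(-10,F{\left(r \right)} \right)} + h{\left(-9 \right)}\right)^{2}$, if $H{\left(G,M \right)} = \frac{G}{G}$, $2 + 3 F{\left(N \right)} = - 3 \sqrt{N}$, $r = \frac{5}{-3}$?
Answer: $\frac{64}{81} \approx 0.79012$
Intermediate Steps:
$r = - \frac{5}{3}$ ($r = 5 \left(- \frac{1}{3}\right) = - \frac{5}{3} \approx -1.6667$)
$F{\left(N \right)} = - \frac{2}{3} - \sqrt{N}$ ($F{\left(N \right)} = - \frac{2}{3} + \frac{\left(-3\right) \sqrt{N}}{3} = - \frac{2}{3} - \sqrt{N}$)
$H{\left(G,M \right)} = 1$
$h{\left(j \right)} = \frac{1}{j}$
$\left(H{\left(-10,F{\left(r \right)} \right)} + h{\left(-9 \right)}\right)^{2} = \left(1 + \frac{1}{-9}\right)^{2} = \left(1 - \frac{1}{9}\right)^{2} = \left(\frac{8}{9}\right)^{2} = \frac{64}{81}$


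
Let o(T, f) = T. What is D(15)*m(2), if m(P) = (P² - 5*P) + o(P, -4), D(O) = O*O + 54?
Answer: -1116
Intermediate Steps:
D(O) = 54 + O² (D(O) = O² + 54 = 54 + O²)
m(P) = P² - 4*P (m(P) = (P² - 5*P) + P = P² - 4*P)
D(15)*m(2) = (54 + 15²)*(2*(-4 + 2)) = (54 + 225)*(2*(-2)) = 279*(-4) = -1116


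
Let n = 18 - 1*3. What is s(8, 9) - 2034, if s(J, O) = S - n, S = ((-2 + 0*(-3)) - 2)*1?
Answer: -2053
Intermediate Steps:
n = 15 (n = 18 - 3 = 15)
S = -4 (S = ((-2 + 0) - 2)*1 = (-2 - 2)*1 = -4*1 = -4)
s(J, O) = -19 (s(J, O) = -4 - 1*15 = -4 - 15 = -19)
s(8, 9) - 2034 = -19 - 2034 = -2053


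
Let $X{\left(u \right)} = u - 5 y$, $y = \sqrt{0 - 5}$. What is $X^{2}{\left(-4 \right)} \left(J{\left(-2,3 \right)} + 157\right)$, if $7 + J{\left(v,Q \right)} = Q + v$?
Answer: $-16459 + 6040 i \sqrt{5} \approx -16459.0 + 13506.0 i$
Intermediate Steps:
$y = i \sqrt{5}$ ($y = \sqrt{-5} = i \sqrt{5} \approx 2.2361 i$)
$J{\left(v,Q \right)} = -7 + Q + v$ ($J{\left(v,Q \right)} = -7 + \left(Q + v\right) = -7 + Q + v$)
$X{\left(u \right)} = u - 5 i \sqrt{5}$
$X^{2}{\left(-4 \right)} \left(J{\left(-2,3 \right)} + 157\right) = \left(-4 - 5 i \sqrt{5}\right)^{2} \left(\left(-7 + 3 - 2\right) + 157\right) = \left(-4 - 5 i \sqrt{5}\right)^{2} \left(-6 + 157\right) = \left(-4 - 5 i \sqrt{5}\right)^{2} \cdot 151 = 151 \left(-4 - 5 i \sqrt{5}\right)^{2}$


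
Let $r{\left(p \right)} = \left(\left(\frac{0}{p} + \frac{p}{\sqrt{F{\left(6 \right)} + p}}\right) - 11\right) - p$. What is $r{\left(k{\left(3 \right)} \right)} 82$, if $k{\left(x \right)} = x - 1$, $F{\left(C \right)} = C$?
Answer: $-1066 + 41 \sqrt{2} \approx -1008.0$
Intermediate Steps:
$k{\left(x \right)} = -1 + x$ ($k{\left(x \right)} = x - 1 = -1 + x$)
$r{\left(p \right)} = -11 - p + \frac{p}{\sqrt{6 + p}}$ ($r{\left(p \right)} = \left(\left(\frac{0}{p} + \frac{p}{\sqrt{6 + p}}\right) - 11\right) - p = \left(\left(0 + \frac{p}{\sqrt{6 + p}}\right) - 11\right) - p = \left(\frac{p}{\sqrt{6 + p}} - 11\right) - p = \left(-11 + \frac{p}{\sqrt{6 + p}}\right) - p = -11 - p + \frac{p}{\sqrt{6 + p}}$)
$r{\left(k{\left(3 \right)} \right)} 82 = \left(-11 - \left(-1 + 3\right) + \frac{-1 + 3}{\sqrt{6 + \left(-1 + 3\right)}}\right) 82 = \left(-11 - 2 + \frac{2}{\sqrt{6 + 2}}\right) 82 = \left(-11 - 2 + \frac{2}{2 \sqrt{2}}\right) 82 = \left(-11 - 2 + 2 \frac{\sqrt{2}}{4}\right) 82 = \left(-11 - 2 + \frac{\sqrt{2}}{2}\right) 82 = \left(-13 + \frac{\sqrt{2}}{2}\right) 82 = -1066 + 41 \sqrt{2}$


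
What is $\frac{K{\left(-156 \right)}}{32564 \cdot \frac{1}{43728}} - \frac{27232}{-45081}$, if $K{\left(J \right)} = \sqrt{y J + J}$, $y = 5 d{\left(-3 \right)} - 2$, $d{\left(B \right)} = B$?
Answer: $\frac{27232}{45081} + \frac{87456 \sqrt{39}}{8141} \approx 67.692$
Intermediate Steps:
$y = -17$ ($y = 5 \left(-3\right) - 2 = -15 - 2 = -17$)
$K{\left(J \right)} = 4 \sqrt{- J}$ ($K{\left(J \right)} = \sqrt{- 17 J + J} = \sqrt{- 16 J} = 4 \sqrt{- J}$)
$\frac{K{\left(-156 \right)}}{32564 \cdot \frac{1}{43728}} - \frac{27232}{-45081} = \frac{4 \sqrt{\left(-1\right) \left(-156\right)}}{32564 \cdot \frac{1}{43728}} - \frac{27232}{-45081} = \frac{4 \sqrt{156}}{32564 \cdot \frac{1}{43728}} - - \frac{27232}{45081} = \frac{4 \cdot 2 \sqrt{39}}{\frac{8141}{10932}} + \frac{27232}{45081} = 8 \sqrt{39} \cdot \frac{10932}{8141} + \frac{27232}{45081} = \frac{87456 \sqrt{39}}{8141} + \frac{27232}{45081} = \frac{27232}{45081} + \frac{87456 \sqrt{39}}{8141}$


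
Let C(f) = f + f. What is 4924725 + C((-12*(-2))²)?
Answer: 4925877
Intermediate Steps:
C(f) = 2*f
4924725 + C((-12*(-2))²) = 4924725 + 2*(-12*(-2))² = 4924725 + 2*24² = 4924725 + 2*576 = 4924725 + 1152 = 4925877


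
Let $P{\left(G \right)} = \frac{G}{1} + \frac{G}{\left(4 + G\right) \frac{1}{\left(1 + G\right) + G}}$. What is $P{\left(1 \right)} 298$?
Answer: $\frac{2384}{5} \approx 476.8$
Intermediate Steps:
$P{\left(G \right)} = G + \frac{G \left(1 + 2 G\right)}{4 + G}$ ($P{\left(G \right)} = G 1 + \frac{G}{\left(4 + G\right) \frac{1}{1 + 2 G}} = G + \frac{G}{\frac{1}{1 + 2 G} \left(4 + G\right)} = G + G \frac{1 + 2 G}{4 + G} = G + \frac{G \left(1 + 2 G\right)}{4 + G}$)
$P{\left(1 \right)} 298 = 1 \frac{1}{4 + 1} \left(5 + 3 \cdot 1\right) 298 = 1 \cdot \frac{1}{5} \left(5 + 3\right) 298 = 1 \cdot \frac{1}{5} \cdot 8 \cdot 298 = \frac{8}{5} \cdot 298 = \frac{2384}{5}$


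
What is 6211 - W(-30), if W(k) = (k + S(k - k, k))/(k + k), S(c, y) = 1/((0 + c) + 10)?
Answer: 3726301/600 ≈ 6210.5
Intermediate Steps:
S(c, y) = 1/(10 + c) (S(c, y) = 1/(c + 10) = 1/(10 + c))
W(k) = (⅒ + k)/(2*k) (W(k) = (k + 1/(10 + (k - k)))/(k + k) = (k + 1/(10 + 0))/((2*k)) = (k + 1/10)*(1/(2*k)) = (k + ⅒)*(1/(2*k)) = (⅒ + k)*(1/(2*k)) = (⅒ + k)/(2*k))
6211 - W(-30) = 6211 - (1 + 10*(-30))/(20*(-30)) = 6211 - (-1)*(1 - 300)/(20*30) = 6211 - (-1)*(-299)/(20*30) = 6211 - 1*299/600 = 6211 - 299/600 = 3726301/600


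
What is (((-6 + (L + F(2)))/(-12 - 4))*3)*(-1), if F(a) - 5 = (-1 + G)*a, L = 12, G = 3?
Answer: 45/16 ≈ 2.8125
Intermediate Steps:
F(a) = 5 + 2*a (F(a) = 5 + (-1 + 3)*a = 5 + 2*a)
(((-6 + (L + F(2)))/(-12 - 4))*3)*(-1) = (((-6 + (12 + (5 + 2*2)))/(-12 - 4))*3)*(-1) = (((-6 + (12 + (5 + 4)))/(-16))*3)*(-1) = (((-6 + (12 + 9))*(-1/16))*3)*(-1) = (((-6 + 21)*(-1/16))*3)*(-1) = ((15*(-1/16))*3)*(-1) = -15/16*3*(-1) = -45/16*(-1) = 45/16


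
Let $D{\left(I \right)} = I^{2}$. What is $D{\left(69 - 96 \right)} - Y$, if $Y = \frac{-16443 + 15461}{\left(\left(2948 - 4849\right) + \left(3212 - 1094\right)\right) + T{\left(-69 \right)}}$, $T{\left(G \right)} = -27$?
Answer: $\frac{69746}{95} \approx 734.17$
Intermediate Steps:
$Y = - \frac{491}{95}$ ($Y = \frac{-16443 + 15461}{\left(\left(2948 - 4849\right) + \left(3212 - 1094\right)\right) - 27} = - \frac{982}{\left(-1901 + 2118\right) - 27} = - \frac{982}{217 - 27} = - \frac{982}{190} = \left(-982\right) \frac{1}{190} = - \frac{491}{95} \approx -5.1684$)
$D{\left(69 - 96 \right)} - Y = \left(69 - 96\right)^{2} - - \frac{491}{95} = \left(-27\right)^{2} + \frac{491}{95} = 729 + \frac{491}{95} = \frac{69746}{95}$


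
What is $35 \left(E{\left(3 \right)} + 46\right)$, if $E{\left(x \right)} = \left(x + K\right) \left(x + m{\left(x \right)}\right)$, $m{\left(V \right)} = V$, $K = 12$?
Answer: $4760$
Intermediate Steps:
$E{\left(x \right)} = 2 x \left(12 + x\right)$ ($E{\left(x \right)} = \left(x + 12\right) \left(x + x\right) = \left(12 + x\right) 2 x = 2 x \left(12 + x\right)$)
$35 \left(E{\left(3 \right)} + 46\right) = 35 \left(2 \cdot 3 \left(12 + 3\right) + 46\right) = 35 \left(2 \cdot 3 \cdot 15 + 46\right) = 35 \left(90 + 46\right) = 35 \cdot 136 = 4760$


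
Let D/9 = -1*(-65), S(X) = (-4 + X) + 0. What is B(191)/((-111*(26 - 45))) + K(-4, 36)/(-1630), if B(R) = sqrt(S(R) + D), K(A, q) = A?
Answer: 2/815 + 2*sqrt(193)/2109 ≈ 0.015628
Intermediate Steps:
S(X) = -4 + X
D = 585 (D = 9*(-1*(-65)) = 9*65 = 585)
B(R) = sqrt(581 + R) (B(R) = sqrt((-4 + R) + 585) = sqrt(581 + R))
B(191)/((-111*(26 - 45))) + K(-4, 36)/(-1630) = sqrt(581 + 191)/((-111*(26 - 45))) - 4/(-1630) = sqrt(772)/((-111*(-19))) - 4*(-1/1630) = (2*sqrt(193))/2109 + 2/815 = (2*sqrt(193))*(1/2109) + 2/815 = 2*sqrt(193)/2109 + 2/815 = 2/815 + 2*sqrt(193)/2109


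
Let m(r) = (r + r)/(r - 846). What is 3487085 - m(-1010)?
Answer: 1618006935/464 ≈ 3.4871e+6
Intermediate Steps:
m(r) = 2*r/(-846 + r) (m(r) = (2*r)/(-846 + r) = 2*r/(-846 + r))
3487085 - m(-1010) = 3487085 - 2*(-1010)/(-846 - 1010) = 3487085 - 2*(-1010)/(-1856) = 3487085 - 2*(-1010)*(-1)/1856 = 3487085 - 1*505/464 = 3487085 - 505/464 = 1618006935/464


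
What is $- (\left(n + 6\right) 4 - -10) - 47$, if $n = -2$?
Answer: $-73$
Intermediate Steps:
$- (\left(n + 6\right) 4 - -10) - 47 = - (\left(-2 + 6\right) 4 - -10) - 47 = - (4 \cdot 4 + 10) - 47 = - (16 + 10) - 47 = \left(-1\right) 26 - 47 = -26 - 47 = -73$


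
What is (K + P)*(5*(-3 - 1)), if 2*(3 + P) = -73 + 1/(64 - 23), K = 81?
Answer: -34040/41 ≈ -830.24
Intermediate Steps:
P = -1619/41 (P = -3 + (-73 + 1/(64 - 23))/2 = -3 + (-73 + 1/41)/2 = -3 + (1/2)*(-2992/41) = -3 - 1496/41 = -1619/41 ≈ -39.488)
(K + P)*(5*(-3 - 1)) = (81 - 1619/41)*(5*(-3 - 1)) = 1702*(5*(-4))/41 = (1702/41)*(-20) = -34040/41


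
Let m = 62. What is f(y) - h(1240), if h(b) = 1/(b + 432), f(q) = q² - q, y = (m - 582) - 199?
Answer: 865560959/1672 ≈ 5.1768e+5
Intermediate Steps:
y = -719 (y = (62 - 582) - 199 = -520 - 199 = -719)
h(b) = 1/(432 + b)
f(y) - h(1240) = -719*(-1 - 719) - 1/(432 + 1240) = -719*(-720) - 1/1672 = 517680 - 1*1/1672 = 517680 - 1/1672 = 865560959/1672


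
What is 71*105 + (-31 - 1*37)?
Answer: 7387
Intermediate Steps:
71*105 + (-31 - 1*37) = 7455 + (-31 - 37) = 7455 - 68 = 7387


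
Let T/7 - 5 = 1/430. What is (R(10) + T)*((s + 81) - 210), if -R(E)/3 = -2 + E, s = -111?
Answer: -113688/43 ≈ -2643.9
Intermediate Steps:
R(E) = 6 - 3*E (R(E) = -3*(-2 + E) = 6 - 3*E)
T = 15057/430 (T = 35 + 7/430 = 15057/430 ≈ 35.016)
(R(10) + T)*((s + 81) - 210) = ((6 - 3*10) + 15057/430)*((-111 + 81) - 210) = ((6 - 30) + 15057/430)*(-30 - 210) = (-24 + 15057/430)*(-240) = (4737/430)*(-240) = -113688/43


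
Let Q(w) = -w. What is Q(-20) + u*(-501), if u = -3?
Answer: 1523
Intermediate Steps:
Q(-20) + u*(-501) = -1*(-20) - 3*(-501) = 20 + 1503 = 1523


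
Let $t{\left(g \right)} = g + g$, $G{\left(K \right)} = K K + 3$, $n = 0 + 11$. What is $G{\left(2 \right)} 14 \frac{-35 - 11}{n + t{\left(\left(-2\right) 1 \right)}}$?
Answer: $-644$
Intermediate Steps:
$n = 11$
$G{\left(K \right)} = 3 + K^{2}$ ($G{\left(K \right)} = K^{2} + 3 = 3 + K^{2}$)
$t{\left(g \right)} = 2 g$
$G{\left(2 \right)} 14 \frac{-35 - 11}{n + t{\left(\left(-2\right) 1 \right)}} = \left(3 + 2^{2}\right) 14 \frac{-35 - 11}{11 + 2 \left(\left(-2\right) 1\right)} = \left(3 + 4\right) 14 \left(- \frac{46}{11 + 2 \left(-2\right)}\right) = 7 \cdot 14 \left(- \frac{46}{11 - 4}\right) = 98 \left(- \frac{46}{7}\right) = -644$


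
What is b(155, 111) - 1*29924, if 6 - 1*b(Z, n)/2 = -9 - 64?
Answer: -29766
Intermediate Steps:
b(Z, n) = 158 (b(Z, n) = 12 - 2*(-9 - 64) = 12 - 2*(-73) = 12 + 146 = 158)
b(155, 111) - 1*29924 = 158 - 1*29924 = 158 - 29924 = -29766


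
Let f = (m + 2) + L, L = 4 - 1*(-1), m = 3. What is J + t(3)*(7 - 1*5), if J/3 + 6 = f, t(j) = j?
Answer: 18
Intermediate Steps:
L = 5 (L = 4 + 1 = 5)
f = 10 (f = (3 + 2) + 5 = 5 + 5 = 10)
J = 12 (J = -18 + 3*10 = -18 + 30 = 12)
J + t(3)*(7 - 1*5) = 12 + 3*(7 - 1*5) = 12 + 3*(7 - 5) = 12 + 3*2 = 12 + 6 = 18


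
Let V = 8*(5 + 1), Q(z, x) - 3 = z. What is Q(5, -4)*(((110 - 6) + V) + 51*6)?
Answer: 3664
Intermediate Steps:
Q(z, x) = 3 + z
V = 48 (V = 8*6 = 48)
Q(5, -4)*(((110 - 6) + V) + 51*6) = (3 + 5)*(((110 - 6) + 48) + 51*6) = 8*((104 + 48) + 306) = 8*(152 + 306) = 8*458 = 3664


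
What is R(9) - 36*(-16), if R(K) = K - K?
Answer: 576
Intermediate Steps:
R(K) = 0
R(9) - 36*(-16) = 0 - 36*(-16) = 0 + 576 = 576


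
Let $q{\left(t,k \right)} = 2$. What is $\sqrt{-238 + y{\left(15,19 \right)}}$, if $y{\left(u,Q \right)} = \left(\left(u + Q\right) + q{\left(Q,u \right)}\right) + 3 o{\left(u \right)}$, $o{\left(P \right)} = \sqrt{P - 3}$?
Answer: $\sqrt{-202 + 6 \sqrt{3}} \approx 13.842 i$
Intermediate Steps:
$o{\left(P \right)} = \sqrt{-3 + P}$
$y{\left(u,Q \right)} = 2 + Q + u + 3 \sqrt{-3 + u}$ ($y{\left(u,Q \right)} = \left(\left(u + Q\right) + 2\right) + 3 \sqrt{-3 + u} = \left(\left(Q + u\right) + 2\right) + 3 \sqrt{-3 + u} = \left(2 + Q + u\right) + 3 \sqrt{-3 + u} = 2 + Q + u + 3 \sqrt{-3 + u}$)
$\sqrt{-238 + y{\left(15,19 \right)}} = \sqrt{-238 + \left(2 + 19 + 15 + 3 \sqrt{-3 + 15}\right)} = \sqrt{-238 + \left(2 + 19 + 15 + 3 \sqrt{12}\right)} = \sqrt{-238 + \left(2 + 19 + 15 + 3 \cdot 2 \sqrt{3}\right)} = \sqrt{-238 + \left(2 + 19 + 15 + 6 \sqrt{3}\right)} = \sqrt{-238 + \left(36 + 6 \sqrt{3}\right)} = \sqrt{-202 + 6 \sqrt{3}}$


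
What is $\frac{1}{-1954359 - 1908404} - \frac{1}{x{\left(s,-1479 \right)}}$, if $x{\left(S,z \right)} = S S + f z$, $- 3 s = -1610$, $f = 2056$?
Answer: $\frac{9989551}{95701173958108} \approx 1.0438 \cdot 10^{-7}$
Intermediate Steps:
$s = \frac{1610}{3}$ ($s = \left(- \frac{1}{3}\right) \left(-1610\right) = \frac{1610}{3} \approx 536.67$)
$x{\left(S,z \right)} = S^{2} + 2056 z$ ($x{\left(S,z \right)} = S S + 2056 z = S^{2} + 2056 z$)
$\frac{1}{-1954359 - 1908404} - \frac{1}{x{\left(s,-1479 \right)}} = \frac{1}{-1954359 - 1908404} - \frac{1}{\left(\frac{1610}{3}\right)^{2} + 2056 \left(-1479\right)} = \frac{1}{-3862763} - \frac{1}{\frac{2592100}{9} - 3040824} = - \frac{1}{3862763} - \frac{1}{- \frac{24775316}{9}} = - \frac{1}{3862763} - - \frac{9}{24775316} = - \frac{1}{3862763} + \frac{9}{24775316} = \frac{9989551}{95701173958108}$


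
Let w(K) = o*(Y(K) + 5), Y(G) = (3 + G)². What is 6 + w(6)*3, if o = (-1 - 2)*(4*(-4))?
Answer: 12390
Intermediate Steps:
o = 48 (o = -3*(-16) = 48)
w(K) = 240 + 48*(3 + K)² (w(K) = 48*((3 + K)² + 5) = 48*(5 + (3 + K)²) = 240 + 48*(3 + K)²)
6 + w(6)*3 = 6 + (240 + 48*(3 + 6)²)*3 = 6 + (240 + 48*9²)*3 = 6 + (240 + 48*81)*3 = 6 + (240 + 3888)*3 = 6 + 4128*3 = 6 + 12384 = 12390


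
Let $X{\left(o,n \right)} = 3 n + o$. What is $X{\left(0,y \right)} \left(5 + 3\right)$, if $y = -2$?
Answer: $-48$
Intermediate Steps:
$X{\left(o,n \right)} = o + 3 n$
$X{\left(0,y \right)} \left(5 + 3\right) = \left(0 + 3 \left(-2\right)\right) \left(5 + 3\right) = \left(0 - 6\right) 8 = \left(-6\right) 8 = -48$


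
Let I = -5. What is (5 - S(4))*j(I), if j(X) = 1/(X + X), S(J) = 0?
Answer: -½ ≈ -0.50000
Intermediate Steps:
j(X) = 1/(2*X)
(5 - S(4))*j(I) = (5 - 1*0)*((½)/(-5)) = (5 + 0)*((½)*(-⅕)) = 5*(-⅒) = -½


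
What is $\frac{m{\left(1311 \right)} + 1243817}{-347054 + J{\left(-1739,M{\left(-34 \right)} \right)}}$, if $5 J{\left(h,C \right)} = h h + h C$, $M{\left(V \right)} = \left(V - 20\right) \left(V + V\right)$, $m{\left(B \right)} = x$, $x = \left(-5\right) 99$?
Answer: $- \frac{6216610}{5096757} \approx -1.2197$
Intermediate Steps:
$x = -495$
$m{\left(B \right)} = -495$
$M{\left(V \right)} = 2 V \left(-20 + V\right)$ ($M{\left(V \right)} = \left(-20 + V\right) 2 V = 2 V \left(-20 + V\right)$)
$J{\left(h,C \right)} = \frac{h^{2}}{5} + \frac{C h}{5}$ ($J{\left(h,C \right)} = \frac{h h + h C}{5} = \frac{h^{2} + C h}{5} = \frac{h^{2}}{5} + \frac{C h}{5}$)
$\frac{m{\left(1311 \right)} + 1243817}{-347054 + J{\left(-1739,M{\left(-34 \right)} \right)}} = \frac{-495 + 1243817}{-347054 + \frac{1}{5} \left(-1739\right) \left(2 \left(-34\right) \left(-20 - 34\right) - 1739\right)} = \frac{1243322}{-347054 + \frac{1}{5} \left(-1739\right) \left(2 \left(-34\right) \left(-54\right) - 1739\right)} = \frac{1243322}{-347054 + \frac{1}{5} \left(-1739\right) \left(3672 - 1739\right)} = \frac{1243322}{-347054 + \frac{1}{5} \left(-1739\right) 1933} = \frac{1243322}{-347054 - \frac{3361487}{5}} = \frac{1243322}{- \frac{5096757}{5}} = 1243322 \left(- \frac{5}{5096757}\right) = - \frac{6216610}{5096757}$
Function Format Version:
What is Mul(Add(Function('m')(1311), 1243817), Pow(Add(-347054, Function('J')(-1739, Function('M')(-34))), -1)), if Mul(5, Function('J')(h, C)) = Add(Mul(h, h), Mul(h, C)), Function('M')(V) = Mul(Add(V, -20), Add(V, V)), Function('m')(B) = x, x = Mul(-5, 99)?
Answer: Rational(-6216610, 5096757) ≈ -1.2197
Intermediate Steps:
x = -495
Function('m')(B) = -495
Function('M')(V) = Mul(2, V, Add(-20, V)) (Function('M')(V) = Mul(Add(-20, V), Mul(2, V)) = Mul(2, V, Add(-20, V)))
Function('J')(h, C) = Add(Mul(Rational(1, 5), Pow(h, 2)), Mul(Rational(1, 5), C, h)) (Function('J')(h, C) = Mul(Rational(1, 5), Add(Mul(h, h), Mul(h, C))) = Mul(Rational(1, 5), Add(Pow(h, 2), Mul(C, h))) = Add(Mul(Rational(1, 5), Pow(h, 2)), Mul(Rational(1, 5), C, h)))
Mul(Add(Function('m')(1311), 1243817), Pow(Add(-347054, Function('J')(-1739, Function('M')(-34))), -1)) = Mul(Add(-495, 1243817), Pow(Add(-347054, Mul(Rational(1, 5), -1739, Add(Mul(2, -34, Add(-20, -34)), -1739))), -1)) = Mul(1243322, Pow(Add(-347054, Mul(Rational(1, 5), -1739, Add(Mul(2, -34, -54), -1739))), -1)) = Mul(1243322, Pow(Add(-347054, Mul(Rational(1, 5), -1739, Add(3672, -1739))), -1)) = Mul(1243322, Pow(Add(-347054, Mul(Rational(1, 5), -1739, 1933)), -1)) = Mul(1243322, Pow(Add(-347054, Rational(-3361487, 5)), -1)) = Mul(1243322, Pow(Rational(-5096757, 5), -1)) = Mul(1243322, Rational(-5, 5096757)) = Rational(-6216610, 5096757)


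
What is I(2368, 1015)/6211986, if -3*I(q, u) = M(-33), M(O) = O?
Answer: 1/564726 ≈ 1.7708e-6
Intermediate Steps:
I(q, u) = 11 (I(q, u) = -⅓*(-33) = 11)
I(2368, 1015)/6211986 = 11/6211986 = 11*(1/6211986) = 1/564726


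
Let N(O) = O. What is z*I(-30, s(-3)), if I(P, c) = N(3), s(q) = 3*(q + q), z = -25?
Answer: -75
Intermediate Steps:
s(q) = 6*q (s(q) = 3*(2*q) = 6*q)
I(P, c) = 3
z*I(-30, s(-3)) = -25*3 = -75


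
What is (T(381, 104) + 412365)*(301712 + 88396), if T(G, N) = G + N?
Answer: 161056087800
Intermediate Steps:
(T(381, 104) + 412365)*(301712 + 88396) = ((381 + 104) + 412365)*(301712 + 88396) = (485 + 412365)*390108 = 412850*390108 = 161056087800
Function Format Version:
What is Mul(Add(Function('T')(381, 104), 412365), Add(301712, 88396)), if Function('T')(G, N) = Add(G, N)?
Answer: 161056087800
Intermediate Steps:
Mul(Add(Function('T')(381, 104), 412365), Add(301712, 88396)) = Mul(Add(Add(381, 104), 412365), Add(301712, 88396)) = Mul(Add(485, 412365), 390108) = Mul(412850, 390108) = 161056087800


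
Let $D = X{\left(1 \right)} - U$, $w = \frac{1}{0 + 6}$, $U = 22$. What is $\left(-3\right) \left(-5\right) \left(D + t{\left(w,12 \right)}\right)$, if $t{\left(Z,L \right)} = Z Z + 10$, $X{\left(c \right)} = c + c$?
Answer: $- \frac{1795}{12} \approx -149.58$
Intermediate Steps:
$X{\left(c \right)} = 2 c$
$w = \frac{1}{6} \approx 0.16667$
$t{\left(Z,L \right)} = 10 + Z^{2}$ ($t{\left(Z,L \right)} = Z^{2} + 10 = 10 + Z^{2}$)
$D = -20$ ($D = 2 \cdot 1 - 22 = 2 - 22 = -20$)
$\left(-3\right) \left(-5\right) \left(D + t{\left(w,12 \right)}\right) = \left(-3\right) \left(-5\right) \left(-20 + \left(10 + \left(\frac{1}{6}\right)^{2}\right)\right) = 15 \left(-20 + \left(10 + \frac{1}{36}\right)\right) = 15 \left(-20 + \frac{361}{36}\right) = 15 \left(- \frac{359}{36}\right) = - \frac{1795}{12}$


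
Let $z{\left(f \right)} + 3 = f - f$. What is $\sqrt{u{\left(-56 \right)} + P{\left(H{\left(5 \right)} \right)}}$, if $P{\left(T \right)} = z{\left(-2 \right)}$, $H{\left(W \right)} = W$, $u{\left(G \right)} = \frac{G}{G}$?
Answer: $i \sqrt{2} \approx 1.4142 i$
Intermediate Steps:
$u{\left(G \right)} = 1$
$z{\left(f \right)} = -3$ ($z{\left(f \right)} = -3 + \left(f - f\right) = -3 + 0 = -3$)
$P{\left(T \right)} = -3$
$\sqrt{u{\left(-56 \right)} + P{\left(H{\left(5 \right)} \right)}} = \sqrt{1 - 3} = \sqrt{-2} = i \sqrt{2}$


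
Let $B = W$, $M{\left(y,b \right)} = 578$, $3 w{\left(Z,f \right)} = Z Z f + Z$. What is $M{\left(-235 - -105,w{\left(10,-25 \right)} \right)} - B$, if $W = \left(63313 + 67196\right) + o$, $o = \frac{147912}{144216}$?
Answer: $- \frac{780761542}{6009} \approx -1.2993 \cdot 10^{5}$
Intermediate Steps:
$w{\left(Z,f \right)} = \frac{Z}{3} + \frac{f Z^{2}}{3}$ ($w{\left(Z,f \right)} = \frac{Z Z f + Z}{3} = \frac{Z^{2} f + Z}{3} = \frac{f Z^{2} + Z}{3} = \frac{Z + f Z^{2}}{3} = \frac{Z}{3} + \frac{f Z^{2}}{3}$)
$o = \frac{6163}{6009}$ ($o = 147912 \cdot \frac{1}{144216} = \frac{6163}{6009} \approx 1.0256$)
$W = \frac{784234744}{6009}$ ($W = \left(63313 + 67196\right) + \frac{6163}{6009} = 130509 + \frac{6163}{6009} = \frac{784234744}{6009} \approx 1.3051 \cdot 10^{5}$)
$B = \frac{784234744}{6009} \approx 1.3051 \cdot 10^{5}$
$M{\left(-235 - -105,w{\left(10,-25 \right)} \right)} - B = 578 - \frac{784234744}{6009} = - \frac{780761542}{6009}$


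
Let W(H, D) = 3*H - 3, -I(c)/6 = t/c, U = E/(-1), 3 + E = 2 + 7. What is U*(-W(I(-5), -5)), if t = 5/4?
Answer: 9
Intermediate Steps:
E = 6 (E = -3 + (2 + 7) = -3 + 9 = 6)
t = 5/4 (t = 5*(¼) = 5/4 ≈ 1.2500)
U = -6 (U = 6/(-1) = 6*(-1) = -6)
I(c) = -15/(2*c)
W(H, D) = -3 + 3*H
U*(-W(I(-5), -5)) = -(-6)*(-3 + 3*(-15/2/(-5))) = -(-6)*(-3 + 3*(-15/2*(-⅕))) = -(-6)*(-3 + 3*(3/2)) = -(-6)*(-3 + 9/2) = -(-6)*3/2 = -6*(-3/2) = 9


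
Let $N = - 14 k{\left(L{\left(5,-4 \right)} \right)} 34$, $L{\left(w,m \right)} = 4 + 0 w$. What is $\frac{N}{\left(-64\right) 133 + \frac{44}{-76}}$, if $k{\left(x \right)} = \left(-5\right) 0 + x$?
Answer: $\frac{36176}{161739} \approx 0.22367$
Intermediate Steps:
$L{\left(w,m \right)} = 4$ ($L{\left(w,m \right)} = 4 + 0 = 4$)
$k{\left(x \right)} = x$ ($k{\left(x \right)} = 0 + x = x$)
$N = -1904$ ($N = \left(-14\right) 4 \cdot 34 = \left(-56\right) 34 = -1904$)
$\frac{N}{\left(-64\right) 133 + \frac{44}{-76}} = - \frac{1904}{\left(-64\right) 133 + \frac{44}{-76}} = - \frac{1904}{-8512 + 44 \left(- \frac{1}{76}\right)} = - \frac{1904}{-8512 - \frac{11}{19}} = - \frac{1904}{- \frac{161739}{19}} = \left(-1904\right) \left(- \frac{19}{161739}\right) = \frac{36176}{161739}$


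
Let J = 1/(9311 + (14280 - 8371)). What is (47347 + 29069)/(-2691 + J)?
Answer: -1163051520/40957019 ≈ -28.397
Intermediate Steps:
J = 1/15220 (J = 1/(9311 + 5909) = 1/15220 ≈ 6.5703e-5)
(47347 + 29069)/(-2691 + J) = (47347 + 29069)/(-2691 + 1/15220) = 76416/(-40957019/15220) = 76416*(-15220/40957019) = -1163051520/40957019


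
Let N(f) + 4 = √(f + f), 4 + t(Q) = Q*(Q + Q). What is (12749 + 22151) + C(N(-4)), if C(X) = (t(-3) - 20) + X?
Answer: 34890 + 2*I*√2 ≈ 34890.0 + 2.8284*I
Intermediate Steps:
t(Q) = -4 + 2*Q² (t(Q) = -4 + Q*(Q + Q) = -4 + Q*(2*Q) = -4 + 2*Q²)
N(f) = -4 + √2*√f (N(f) = -4 + √(f + f) = -4 + √(2*f) = -4 + √2*√f)
C(X) = -6 + X (C(X) = ((-4 + 2*(-3)²) - 20) + X = ((-4 + 2*9) - 20) + X = ((-4 + 18) - 20) + X = (14 - 20) + X = -6 + X)
(12749 + 22151) + C(N(-4)) = (12749 + 22151) + (-6 + (-4 + √2*√(-4))) = 34900 + (-6 + (-4 + √2*(2*I))) = 34900 + (-6 + (-4 + 2*I*√2)) = 34900 + (-10 + 2*I*√2) = 34890 + 2*I*√2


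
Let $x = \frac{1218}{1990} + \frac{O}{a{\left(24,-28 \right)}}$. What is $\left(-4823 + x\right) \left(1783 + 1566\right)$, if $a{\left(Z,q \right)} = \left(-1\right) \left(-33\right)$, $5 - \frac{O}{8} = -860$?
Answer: $- \frac{507231864092}{32835} \approx -1.5448 \cdot 10^{7}$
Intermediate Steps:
$O = 6920$ ($O = 40 - -6880 = 40 + 6880 = 6920$)
$a{\left(Z,q \right)} = 33$
$x = \frac{6905497}{32835}$ ($x = \frac{1218}{1990} + \frac{6920}{33} = 1218 \cdot \frac{1}{1990} + 6920 \cdot \frac{1}{33} = \frac{609}{995} + \frac{6920}{33} = \frac{6905497}{32835} \approx 210.31$)
$\left(-4823 + x\right) \left(1783 + 1566\right) = \left(-4823 + \frac{6905497}{32835}\right) \left(1783 + 1566\right) = \left(- \frac{151457708}{32835}\right) 3349 = - \frac{507231864092}{32835}$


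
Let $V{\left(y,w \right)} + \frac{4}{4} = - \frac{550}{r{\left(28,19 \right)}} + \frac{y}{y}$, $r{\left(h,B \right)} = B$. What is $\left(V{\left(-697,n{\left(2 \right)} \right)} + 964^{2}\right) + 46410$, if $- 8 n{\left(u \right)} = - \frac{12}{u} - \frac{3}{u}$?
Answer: $\frac{18537864}{19} \approx 9.7568 \cdot 10^{5}$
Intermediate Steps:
$n{\left(u \right)} = \frac{15}{8 u}$ ($n{\left(u \right)} = - \frac{- \frac{12}{u} - \frac{3}{u}}{8} = - \frac{\left(-15\right) \frac{1}{u}}{8} = \frac{15}{8 u}$)
$V{\left(y,w \right)} = - \frac{550}{19}$ ($V{\left(y,w \right)} = -1 + \left(- \frac{550}{19} + \frac{y}{y}\right) = -1 + \left(\left(-550\right) \frac{1}{19} + 1\right) = -1 + \left(- \frac{550}{19} + 1\right) = -1 - \frac{531}{19} = - \frac{550}{19}$)
$\left(V{\left(-697,n{\left(2 \right)} \right)} + 964^{2}\right) + 46410 = \left(- \frac{550}{19} + 964^{2}\right) + 46410 = \left(- \frac{550}{19} + 929296\right) + 46410 = \frac{17656074}{19} + 46410 = \frac{18537864}{19}$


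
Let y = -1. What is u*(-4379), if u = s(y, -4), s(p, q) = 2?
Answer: -8758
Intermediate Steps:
u = 2
u*(-4379) = 2*(-4379) = -8758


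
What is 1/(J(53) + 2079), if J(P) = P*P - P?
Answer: 1/4835 ≈ 0.00020683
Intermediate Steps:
J(P) = P² - P
1/(J(53) + 2079) = 1/(53*(-1 + 53) + 2079) = 1/(53*52 + 2079) = 1/(2756 + 2079) = 1/4835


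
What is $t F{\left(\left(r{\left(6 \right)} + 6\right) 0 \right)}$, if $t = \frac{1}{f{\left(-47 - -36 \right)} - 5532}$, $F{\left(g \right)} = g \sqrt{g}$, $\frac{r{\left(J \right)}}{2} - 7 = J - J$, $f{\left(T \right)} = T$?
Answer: $0$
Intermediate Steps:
$r{\left(J \right)} = 14$ ($r{\left(J \right)} = 14 + 2 \left(J - J\right) = 14 + 2 \cdot 0 = 14 + 0 = 14$)
$F{\left(g \right)} = g^{\frac{3}{2}}$
$t = - \frac{1}{5543}$ ($t = \frac{1}{\left(-47 - -36\right) - 5532} = \frac{1}{\left(-47 + 36\right) - 5532} = \frac{1}{-11 - 5532} = \frac{1}{-5543} = - \frac{1}{5543} \approx -0.00018041$)
$t F{\left(\left(r{\left(6 \right)} + 6\right) 0 \right)} = - \frac{\left(\left(14 + 6\right) 0\right)^{\frac{3}{2}}}{5543} = - \frac{\left(20 \cdot 0\right)^{\frac{3}{2}}}{5543} = - \frac{0^{\frac{3}{2}}}{5543} = \left(- \frac{1}{5543}\right) 0 = 0$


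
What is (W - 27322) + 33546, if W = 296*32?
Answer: 15696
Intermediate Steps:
W = 9472
(W - 27322) + 33546 = (9472 - 27322) + 33546 = -17850 + 33546 = 15696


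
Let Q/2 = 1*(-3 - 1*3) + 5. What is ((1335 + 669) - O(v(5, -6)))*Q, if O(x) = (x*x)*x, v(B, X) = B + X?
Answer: -4010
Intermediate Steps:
O(x) = x³ (O(x) = x²*x = x³)
Q = -2 (Q = 2*(1*(-3 - 1*3) + 5) = 2*(1*(-3 - 3) + 5) = 2*(1*(-6) + 5) = 2*(-6 + 5) = 2*(-1) = -2)
((1335 + 669) - O(v(5, -6)))*Q = ((1335 + 669) - (5 - 6)³)*(-2) = (2004 - 1*(-1)³)*(-2) = (2004 - 1*(-1))*(-2) = (2004 + 1)*(-2) = 2005*(-2) = -4010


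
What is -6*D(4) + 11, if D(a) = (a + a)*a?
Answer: -181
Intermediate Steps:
D(a) = 2*a² (D(a) = (2*a)*a = 2*a²)
-6*D(4) + 11 = -12*4² + 11 = -12*16 + 11 = -6*32 + 11 = -192 + 11 = -181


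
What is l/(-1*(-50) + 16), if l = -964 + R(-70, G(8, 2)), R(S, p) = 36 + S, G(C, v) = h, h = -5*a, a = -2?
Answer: -499/33 ≈ -15.121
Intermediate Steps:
h = 10 (h = -5*(-2) = 10)
G(C, v) = 10
l = -998 (l = -964 + (36 - 70) = -964 - 34 = -998)
l/(-1*(-50) + 16) = -998/(-1*(-50) + 16) = -998/(50 + 16) = -998/66 = -998*1/66 = -499/33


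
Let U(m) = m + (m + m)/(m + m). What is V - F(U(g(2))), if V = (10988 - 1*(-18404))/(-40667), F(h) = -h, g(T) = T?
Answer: 8419/3697 ≈ 2.2773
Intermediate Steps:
U(m) = 1 + m (U(m) = m + (2*m)/((2*m)) = m + (2*m)*(1/(2*m)) = m + 1 = 1 + m)
V = -2672/3697 (V = (10988 + 18404)*(-1/40667) = 29392*(-1/40667) = -2672/3697 ≈ -0.72275)
V - F(U(g(2))) = -2672/3697 - (-1)*(1 + 2) = -2672/3697 - (-1)*3 = -2672/3697 - 1*(-3) = -2672/3697 + 3 = 8419/3697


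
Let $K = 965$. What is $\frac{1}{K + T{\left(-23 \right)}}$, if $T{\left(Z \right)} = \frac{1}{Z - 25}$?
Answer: $\frac{48}{46319} \approx 0.0010363$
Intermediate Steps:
$T{\left(Z \right)} = \frac{1}{-25 + Z}$
$\frac{1}{K + T{\left(-23 \right)}} = \frac{1}{965 + \frac{1}{-25 - 23}} = \frac{1}{965 + \frac{1}{-48}} = \frac{1}{965 - \frac{1}{48}} = \frac{1}{\frac{46319}{48}} = \frac{48}{46319}$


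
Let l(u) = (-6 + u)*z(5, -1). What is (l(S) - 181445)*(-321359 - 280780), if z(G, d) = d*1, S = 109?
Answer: 109317131172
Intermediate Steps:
z(G, d) = d
l(u) = 6 - u (l(u) = (-6 + u)*(-1) = 6 - u)
(l(S) - 181445)*(-321359 - 280780) = ((6 - 1*109) - 181445)*(-321359 - 280780) = ((6 - 109) - 181445)*(-602139) = (-103 - 181445)*(-602139) = -181548*(-602139) = 109317131172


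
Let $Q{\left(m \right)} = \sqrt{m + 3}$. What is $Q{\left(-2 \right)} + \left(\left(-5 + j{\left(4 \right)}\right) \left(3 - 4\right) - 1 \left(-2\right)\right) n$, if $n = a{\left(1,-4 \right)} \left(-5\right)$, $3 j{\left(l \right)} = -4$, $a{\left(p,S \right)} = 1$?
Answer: $- \frac{122}{3} \approx -40.667$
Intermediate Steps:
$j{\left(l \right)} = - \frac{4}{3}$ ($j{\left(l \right)} = \frac{1}{3} \left(-4\right) = - \frac{4}{3}$)
$n = -5$ ($n = 1 \left(-5\right) = -5$)
$Q{\left(m \right)} = \sqrt{3 + m}$
$Q{\left(-2 \right)} + \left(\left(-5 + j{\left(4 \right)}\right) \left(3 - 4\right) - 1 \left(-2\right)\right) n = \sqrt{3 - 2} + \left(\left(-5 - \frac{4}{3}\right) \left(3 - 4\right) - 1 \left(-2\right)\right) \left(-5\right) = \sqrt{1} + \left(\left(- \frac{19}{3}\right) \left(-1\right) - -2\right) \left(-5\right) = 1 + \left(\frac{19}{3} + 2\right) \left(-5\right) = 1 + \frac{25}{3} \left(-5\right) = 1 - \frac{125}{3} = - \frac{122}{3}$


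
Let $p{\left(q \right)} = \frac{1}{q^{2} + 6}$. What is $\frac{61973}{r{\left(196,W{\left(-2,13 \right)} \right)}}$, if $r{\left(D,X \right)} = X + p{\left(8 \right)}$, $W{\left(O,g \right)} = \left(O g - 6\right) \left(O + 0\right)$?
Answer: $\frac{4338110}{4481} \approx 968.11$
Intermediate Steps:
$p{\left(q \right)} = \frac{1}{6 + q^{2}}$
$W{\left(O,g \right)} = O \left(-6 + O g\right)$ ($W{\left(O,g \right)} = \left(-6 + O g\right) O = O \left(-6 + O g\right)$)
$r{\left(D,X \right)} = \frac{1}{70} + X$ ($r{\left(D,X \right)} = X + \frac{1}{6 + 8^{2}} = X + \frac{1}{6 + 64} = X + \frac{1}{70} = \frac{1}{70} + X$)
$\frac{61973}{r{\left(196,W{\left(-2,13 \right)} \right)}} = \frac{61973}{\frac{1}{70} - 2 \left(-6 - 26\right)} = \frac{61973}{\frac{1}{70} - -64} = \frac{61973}{\frac{1}{70} + 64} = \frac{61973}{\frac{4481}{70}} = 61973 \cdot \frac{70}{4481} = \frac{4338110}{4481}$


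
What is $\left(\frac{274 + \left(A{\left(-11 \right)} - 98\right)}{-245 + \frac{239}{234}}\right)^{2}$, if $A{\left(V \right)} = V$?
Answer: $\frac{1490732100}{3259382281} \approx 0.45737$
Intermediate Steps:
$\left(\frac{274 + \left(A{\left(-11 \right)} - 98\right)}{-245 + \frac{239}{234}}\right)^{2} = \left(\frac{274 - 109}{-245 + \frac{239}{234}}\right)^{2} = \left(\frac{165}{- \frac{57091}{234}}\right)^{2} = \left(165 \left(- \frac{234}{57091}\right)\right)^{2} = \left(- \frac{38610}{57091}\right)^{2} = \frac{1490732100}{3259382281}$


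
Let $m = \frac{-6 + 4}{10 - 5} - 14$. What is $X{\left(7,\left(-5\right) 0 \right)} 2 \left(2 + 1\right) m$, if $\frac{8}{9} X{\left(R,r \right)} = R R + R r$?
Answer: $- \frac{23814}{5} \approx -4762.8$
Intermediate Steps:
$X{\left(R,r \right)} = \frac{9 R^{2}}{8} + \frac{9 R r}{8}$ ($X{\left(R,r \right)} = \frac{9 \left(R R + R r\right)}{8} = \frac{9 \left(R^{2} + R r\right)}{8} = \frac{9 R^{2}}{8} + \frac{9 R r}{8}$)
$m = - \frac{72}{5}$ ($m = - \frac{2}{5} - 14 = - \frac{72}{5} \approx -14.4$)
$X{\left(7,\left(-5\right) 0 \right)} 2 \left(2 + 1\right) m = \frac{9}{8} \cdot 7 \left(7 - 0\right) 2 \left(2 + 1\right) \left(- \frac{72}{5}\right) = \frac{9}{8} \cdot 7 \left(7 + 0\right) 2 \cdot 3 \left(- \frac{72}{5}\right) = \frac{9}{8} \cdot 7 \cdot 7 \cdot 6 \left(- \frac{72}{5}\right) = \frac{441}{8} \cdot 6 \left(- \frac{72}{5}\right) = \frac{1323}{4} \left(- \frac{72}{5}\right) = - \frac{23814}{5}$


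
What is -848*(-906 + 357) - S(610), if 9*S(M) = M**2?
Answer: 3817868/9 ≈ 4.2421e+5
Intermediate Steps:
S(M) = M**2/9
-848*(-906 + 357) - S(610) = -848*(-906 + 357) - 610**2/9 = -848*(-549) - 372100/9 = 465552 - 1*372100/9 = 465552 - 372100/9 = 3817868/9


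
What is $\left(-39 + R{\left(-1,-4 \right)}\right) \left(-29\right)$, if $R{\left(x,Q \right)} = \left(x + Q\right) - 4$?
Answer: $1392$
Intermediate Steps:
$R{\left(x,Q \right)} = -4 + Q + x$ ($R{\left(x,Q \right)} = \left(Q + x\right) - 4 = -4 + Q + x$)
$\left(-39 + R{\left(-1,-4 \right)}\right) \left(-29\right) = \left(-39 - 9\right) \left(-29\right) = \left(-48\right) \left(-29\right) = 1392$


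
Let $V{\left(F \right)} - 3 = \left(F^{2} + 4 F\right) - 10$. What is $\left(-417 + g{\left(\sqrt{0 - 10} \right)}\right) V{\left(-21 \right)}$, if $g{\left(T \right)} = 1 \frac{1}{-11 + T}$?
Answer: $- \frac{19123300}{131} - \frac{350 i \sqrt{10}}{131} \approx -1.4598 \cdot 10^{5} - 8.4488 i$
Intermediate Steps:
$V{\left(F \right)} = -7 + F^{2} + 4 F$ ($V{\left(F \right)} = 3 - \left(10 - F^{2} - 4 F\right) = 3 + \left(-10 + F^{2} + 4 F\right) = -7 + F^{2} + 4 F$)
$g{\left(T \right)} = \frac{1}{-11 + T}$
$\left(-417 + g{\left(\sqrt{0 - 10} \right)}\right) V{\left(-21 \right)} = \left(-417 + \frac{1}{-11 + \sqrt{0 - 10}}\right) \left(-7 + \left(-21\right)^{2} + 4 \left(-21\right)\right) = \left(-417 + \frac{1}{-11 + \sqrt{-10}}\right) \left(-7 + 441 - 84\right) = \left(-417 + \frac{1}{-11 + i \sqrt{10}}\right) 350 = -145950 + \frac{350}{-11 + i \sqrt{10}}$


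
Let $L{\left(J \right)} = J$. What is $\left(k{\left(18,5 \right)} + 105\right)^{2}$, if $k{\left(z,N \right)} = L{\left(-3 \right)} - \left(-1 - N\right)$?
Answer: $11664$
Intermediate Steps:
$k{\left(z,N \right)} = -2 + N$ ($k{\left(z,N \right)} = -3 - \left(-1 - N\right) = -3 + \left(1 + N\right) = -2 + N$)
$\left(k{\left(18,5 \right)} + 105\right)^{2} = \left(\left(-2 + 5\right) + 105\right)^{2} = \left(3 + 105\right)^{2} = 108^{2} = 11664$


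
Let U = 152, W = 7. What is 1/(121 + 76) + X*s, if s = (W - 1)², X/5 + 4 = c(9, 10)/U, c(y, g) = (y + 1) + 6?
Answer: -2624021/3743 ≈ -701.05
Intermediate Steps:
c(y, g) = 7 + y (c(y, g) = (1 + y) + 6 = 7 + y)
X = -370/19 (X = -20 + 5*((7 + 9)/152) = -20 + 5*(16*(1/152)) = -20 + 5*(2/19) = -20 + 10/19 = -370/19 ≈ -19.474)
s = 36 (s = (7 - 1)² = 6² = 36)
1/(121 + 76) + X*s = 1/(121 + 76) - 370/19*36 = 1/197 - 13320/19 = -2624021/3743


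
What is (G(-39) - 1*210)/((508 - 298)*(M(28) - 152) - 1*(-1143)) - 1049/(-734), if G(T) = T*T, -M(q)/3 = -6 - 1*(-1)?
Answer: 9339483/6759406 ≈ 1.3817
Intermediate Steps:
M(q) = 15 (M(q) = -3*(-6 - 1*(-1)) = -3*(-6 + 1) = -3*(-5) = 15)
G(T) = T²
(G(-39) - 1*210)/((508 - 298)*(M(28) - 152) - 1*(-1143)) - 1049/(-734) = ((-39)² - 1*210)/((508 - 298)*(15 - 152) - 1*(-1143)) - 1049/(-734) = (1521 - 210)/(210*(-137) + 1143) - 1049*(-1/734) = 1311/(-28770 + 1143) + 1049/734 = 1311/(-27627) + 1049/734 = 1311*(-1/27627) + 1049/734 = -437/9209 + 1049/734 = 9339483/6759406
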